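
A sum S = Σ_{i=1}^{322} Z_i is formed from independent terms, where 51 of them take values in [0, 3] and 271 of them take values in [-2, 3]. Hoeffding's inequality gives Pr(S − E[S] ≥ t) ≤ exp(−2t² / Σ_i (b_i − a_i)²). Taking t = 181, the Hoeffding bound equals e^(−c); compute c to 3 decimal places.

Σ(b_i − a_i)² = 51·3² + 271·5² = 7234.
c = 2t² / 7234 = 2·181² / 7234 = 9.0575.

9.058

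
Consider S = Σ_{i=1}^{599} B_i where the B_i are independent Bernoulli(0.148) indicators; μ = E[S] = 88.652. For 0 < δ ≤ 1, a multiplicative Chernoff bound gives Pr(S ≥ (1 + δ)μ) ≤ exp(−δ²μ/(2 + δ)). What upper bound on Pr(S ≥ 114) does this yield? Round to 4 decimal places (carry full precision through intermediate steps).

Write 114 = (1 + δ)μ, so δ = 114/88.652 − 1 = 0.285927…
Then the exponent is δ²μ/(2 + δ) = (114 − μ)² / (μ·(2 + δ)) = 3.170564.
Bound = exp(−3.170564) = 0.04198.

0.0420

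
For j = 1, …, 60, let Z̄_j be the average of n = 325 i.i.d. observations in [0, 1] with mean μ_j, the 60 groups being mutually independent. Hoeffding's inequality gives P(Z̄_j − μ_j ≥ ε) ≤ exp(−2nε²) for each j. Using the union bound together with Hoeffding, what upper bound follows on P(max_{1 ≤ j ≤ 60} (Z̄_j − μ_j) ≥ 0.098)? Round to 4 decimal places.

Per-experiment Hoeffding bound: exp(−2·325·0.098²) = exp(−6.24260) = 0.0019448.
Union bound over 60 events: 60·0.0019448 = 0.11669.

0.1167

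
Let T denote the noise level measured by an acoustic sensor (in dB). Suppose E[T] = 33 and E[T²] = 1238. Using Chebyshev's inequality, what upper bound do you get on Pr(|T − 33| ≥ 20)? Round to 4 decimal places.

0.3725

Var(T) = E[T²] − (E[T])² = 1238 − 1089 = 149.
Chebyshev's inequality: Pr(|T − μ| ≥ t) ≤ Var(T)/t² = 149/400 = 0.3725.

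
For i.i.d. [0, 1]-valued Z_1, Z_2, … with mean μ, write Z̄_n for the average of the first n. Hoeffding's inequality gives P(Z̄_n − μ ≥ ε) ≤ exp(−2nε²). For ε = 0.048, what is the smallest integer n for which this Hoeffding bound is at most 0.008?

Require exp(−2nε²) ≤ 0.008, i.e. 2nε² ≥ ln(1/0.008) = 4.828314.
So n ≥ 4.828314 / (2·0.048²) = 1047.811.
The smallest integer n is 1048.

1048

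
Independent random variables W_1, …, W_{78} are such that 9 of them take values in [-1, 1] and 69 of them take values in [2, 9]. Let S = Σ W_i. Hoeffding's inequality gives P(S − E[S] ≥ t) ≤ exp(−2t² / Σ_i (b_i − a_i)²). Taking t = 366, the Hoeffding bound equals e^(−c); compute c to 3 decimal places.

Σ(b_i − a_i)² = 9·2² + 69·7² = 3417.
c = 2t² / 3417 = 2·366² / 3417 = 78.4056.

78.406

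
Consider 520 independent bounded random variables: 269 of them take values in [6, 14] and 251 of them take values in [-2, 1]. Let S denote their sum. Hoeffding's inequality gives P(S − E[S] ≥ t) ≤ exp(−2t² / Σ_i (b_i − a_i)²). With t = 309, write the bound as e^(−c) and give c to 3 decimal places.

9.805

Σ(b_i − a_i)² = 269·8² + 251·3² = 19475.
c = 2t² / 19475 = 2·309² / 19475 = 9.8055.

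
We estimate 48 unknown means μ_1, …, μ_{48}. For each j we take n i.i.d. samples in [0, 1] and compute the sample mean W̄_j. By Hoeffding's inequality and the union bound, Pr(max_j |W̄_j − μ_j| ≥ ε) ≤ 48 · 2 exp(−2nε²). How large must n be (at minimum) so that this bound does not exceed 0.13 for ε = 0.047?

Need 2·48·exp(−2nε²) ≤ 0.13, i.e. exp(−2nε²) ≤ 0.13/96.
So 2nε² ≥ ln(96/0.13) = 6.604569.
Hence n ≥ 6.604569/(2·0.047²) = 1494.923.
The smallest integer n is 1495.

1495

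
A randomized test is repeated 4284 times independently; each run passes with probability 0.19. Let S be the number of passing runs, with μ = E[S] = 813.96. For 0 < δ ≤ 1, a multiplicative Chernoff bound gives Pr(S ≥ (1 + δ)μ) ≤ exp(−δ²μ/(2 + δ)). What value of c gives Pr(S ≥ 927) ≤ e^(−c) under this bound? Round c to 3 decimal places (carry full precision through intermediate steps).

7.340

Write 927 = (1 + δ)μ, so δ = 927/813.96 − 1 = 0.1388766…
Then the exponent is δ²μ/(2 + δ) = (927 − μ)² / (μ·(2 + δ)) = 7.339653.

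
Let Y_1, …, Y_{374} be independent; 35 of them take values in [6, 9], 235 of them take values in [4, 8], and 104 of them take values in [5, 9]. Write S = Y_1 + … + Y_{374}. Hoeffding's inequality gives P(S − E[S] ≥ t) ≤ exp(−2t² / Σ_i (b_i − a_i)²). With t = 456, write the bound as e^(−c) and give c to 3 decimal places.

72.464

Σ(b_i − a_i)² = 35·3² + 235·4² + 104·4² = 5739.
c = 2t² / 5739 = 2·456² / 5739 = 72.4642.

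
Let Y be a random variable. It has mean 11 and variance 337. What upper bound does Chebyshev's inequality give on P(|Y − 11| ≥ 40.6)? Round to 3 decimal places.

0.204

Chebyshev: P(|Y − μ| ≥ t) ≤ Var(Y)/t².
Bound = 337 / 1648.36 = 0.2044.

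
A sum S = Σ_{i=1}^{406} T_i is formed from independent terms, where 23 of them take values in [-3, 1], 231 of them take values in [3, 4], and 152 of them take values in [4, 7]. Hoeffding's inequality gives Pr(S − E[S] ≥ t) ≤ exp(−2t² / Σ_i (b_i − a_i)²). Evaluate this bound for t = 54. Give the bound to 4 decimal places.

Σ(b_i − a_i)² = 23·4² + 231·1² + 152·3² = 1967.
Exponent = 2·54² / 1967 = 2.96492.
Bound = exp(−2.96492) = 0.05156.

0.0516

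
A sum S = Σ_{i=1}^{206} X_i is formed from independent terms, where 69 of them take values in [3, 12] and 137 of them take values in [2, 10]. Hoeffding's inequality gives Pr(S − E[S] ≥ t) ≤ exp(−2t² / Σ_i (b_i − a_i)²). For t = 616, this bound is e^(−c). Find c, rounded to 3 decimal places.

52.860

Σ(b_i − a_i)² = 69·9² + 137·8² = 14357.
c = 2t² / 14357 = 2·616² / 14357 = 52.8601.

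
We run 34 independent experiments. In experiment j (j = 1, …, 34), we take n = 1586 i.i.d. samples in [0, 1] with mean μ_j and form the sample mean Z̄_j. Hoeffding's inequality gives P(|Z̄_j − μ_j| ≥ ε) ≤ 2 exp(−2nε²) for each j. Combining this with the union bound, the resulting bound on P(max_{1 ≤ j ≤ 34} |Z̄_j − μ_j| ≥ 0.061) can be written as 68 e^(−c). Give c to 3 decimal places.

11.803

Union bound over the 34 events: P(max_{1 ≤ j ≤ 34} |Z̄_j − μ_j| ≥ 0.061) ≤ 34·2·exp(−2nε²) = 68 exp(−2·1586·0.061²).
So c = 2·1586·0.061² = 11.8030.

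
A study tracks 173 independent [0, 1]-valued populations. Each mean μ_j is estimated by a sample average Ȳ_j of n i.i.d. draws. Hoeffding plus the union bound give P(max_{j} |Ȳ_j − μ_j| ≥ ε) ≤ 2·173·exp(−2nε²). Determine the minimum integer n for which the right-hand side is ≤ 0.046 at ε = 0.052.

Need 2·173·exp(−2nε²) ≤ 0.046, i.e. exp(−2nε²) ≤ 0.046/346.
So 2nε² ≥ ln(346/0.046) = 8.925553.
Hence n ≥ 8.925553/(2·0.052²) = 1650.435.
The smallest integer n is 1651.

1651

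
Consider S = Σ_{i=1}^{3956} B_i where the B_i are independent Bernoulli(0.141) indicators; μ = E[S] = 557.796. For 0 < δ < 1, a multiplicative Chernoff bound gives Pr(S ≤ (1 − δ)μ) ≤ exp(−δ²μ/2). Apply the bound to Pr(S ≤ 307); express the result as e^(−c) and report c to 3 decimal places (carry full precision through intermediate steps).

56.381

Write 307 = (1 − δ)μ, so δ = 1 − 307/557.796 = 0.4496196…
Then the exponent is δ²μ/2 = (μ − 307)²/(2μ) = 56.381395.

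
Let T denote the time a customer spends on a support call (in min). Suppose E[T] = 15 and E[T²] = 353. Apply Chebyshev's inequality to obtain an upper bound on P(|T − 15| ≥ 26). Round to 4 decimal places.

Var(T) = E[T²] − (E[T])² = 353 − 225 = 128.
Chebyshev's inequality: P(|T − μ| ≥ t) ≤ Var(T)/t² = 128/676 = 0.1893.

0.1893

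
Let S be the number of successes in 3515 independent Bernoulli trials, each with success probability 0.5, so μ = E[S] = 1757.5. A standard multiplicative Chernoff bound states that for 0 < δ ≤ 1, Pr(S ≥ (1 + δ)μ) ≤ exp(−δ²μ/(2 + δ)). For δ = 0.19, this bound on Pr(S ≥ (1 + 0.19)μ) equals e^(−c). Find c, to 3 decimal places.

28.971

c = δ²μ/(2 + δ) = 0.19²·1757.5/(2 + 0.19) = 28.9707.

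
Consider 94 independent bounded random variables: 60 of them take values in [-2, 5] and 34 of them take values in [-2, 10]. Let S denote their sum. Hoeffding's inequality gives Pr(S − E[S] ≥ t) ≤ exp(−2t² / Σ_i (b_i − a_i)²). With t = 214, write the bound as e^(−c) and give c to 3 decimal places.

Σ(b_i − a_i)² = 60·7² + 34·12² = 7836.
c = 2t² / 7836 = 2·214² / 7836 = 11.6886.

11.689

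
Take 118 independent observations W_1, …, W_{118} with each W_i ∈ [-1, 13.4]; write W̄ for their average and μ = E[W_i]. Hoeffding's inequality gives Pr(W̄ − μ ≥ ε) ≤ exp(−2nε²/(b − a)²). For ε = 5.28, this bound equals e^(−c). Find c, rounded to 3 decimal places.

31.729

c = 2nε²/(b − a)² = 2·118·5.28² / 14.4² = 31.7289.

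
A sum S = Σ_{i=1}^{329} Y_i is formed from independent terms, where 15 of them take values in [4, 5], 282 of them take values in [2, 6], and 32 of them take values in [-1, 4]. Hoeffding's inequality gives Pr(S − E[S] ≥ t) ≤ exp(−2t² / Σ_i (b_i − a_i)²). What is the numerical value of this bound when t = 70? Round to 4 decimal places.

Σ(b_i − a_i)² = 15·1² + 282·4² + 32·5² = 5327.
Exponent = 2·70² / 5327 = 1.83968.
Bound = exp(−1.83968) = 0.15887.

0.1589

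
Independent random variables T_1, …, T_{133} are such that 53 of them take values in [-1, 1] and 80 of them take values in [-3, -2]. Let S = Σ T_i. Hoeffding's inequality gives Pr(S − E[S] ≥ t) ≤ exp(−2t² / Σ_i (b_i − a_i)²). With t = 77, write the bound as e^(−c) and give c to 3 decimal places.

40.610

Σ(b_i − a_i)² = 53·2² + 80·1² = 292.
c = 2t² / 292 = 2·77² / 292 = 40.6096.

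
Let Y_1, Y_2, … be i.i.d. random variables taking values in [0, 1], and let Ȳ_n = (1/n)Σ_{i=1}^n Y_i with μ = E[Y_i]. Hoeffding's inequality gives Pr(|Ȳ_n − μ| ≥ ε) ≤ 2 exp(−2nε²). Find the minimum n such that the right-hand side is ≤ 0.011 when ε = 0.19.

73

Require 2·exp(−2nε²) ≤ 0.011, i.e. 2nε² ≥ ln(2/0.011) = 5.203007.
So n ≥ 5.203007 / (2·0.19²) = 72.064.
The smallest integer n is 73.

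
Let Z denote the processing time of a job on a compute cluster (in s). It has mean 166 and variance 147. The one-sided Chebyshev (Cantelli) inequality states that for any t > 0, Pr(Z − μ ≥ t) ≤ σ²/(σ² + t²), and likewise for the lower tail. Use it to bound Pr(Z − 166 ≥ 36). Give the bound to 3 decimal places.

Here σ² = 147 and t = 36, so σ² + t² = 1443.
Cantelli's bound: 147/1443 = 0.1019.

0.102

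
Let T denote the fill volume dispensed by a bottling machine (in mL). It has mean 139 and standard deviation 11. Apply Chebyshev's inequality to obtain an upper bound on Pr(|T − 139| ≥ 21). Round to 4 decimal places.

Chebyshev: Pr(|T − μ| ≥ t) ≤ Var(T)/t².
Var(T) = σ² = 11² = 121.
Bound = 121 / 441 = 0.2744.

0.2744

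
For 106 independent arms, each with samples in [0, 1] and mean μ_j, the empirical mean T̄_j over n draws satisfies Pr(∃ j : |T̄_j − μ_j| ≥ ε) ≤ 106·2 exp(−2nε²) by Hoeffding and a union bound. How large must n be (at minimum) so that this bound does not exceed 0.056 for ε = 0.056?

Need 2·106·exp(−2nε²) ≤ 0.056, i.e. exp(−2nε²) ≤ 0.056/212.
So 2nε² ≥ ln(212/0.056) = 8.238990.
Hence n ≥ 8.238990/(2·0.056²) = 1313.614.
The smallest integer n is 1314.

1314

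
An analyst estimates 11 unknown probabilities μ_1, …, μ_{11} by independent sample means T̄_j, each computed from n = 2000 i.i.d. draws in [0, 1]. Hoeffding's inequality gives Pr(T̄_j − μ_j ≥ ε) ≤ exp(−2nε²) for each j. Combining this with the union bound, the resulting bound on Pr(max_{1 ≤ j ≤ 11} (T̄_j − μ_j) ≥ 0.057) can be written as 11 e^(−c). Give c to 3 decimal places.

Union bound over the 11 events: Pr(max_{1 ≤ j ≤ 11} (T̄_j − μ_j) ≥ 0.057) ≤ 11·exp(−2nε²) = 11 exp(−2·2000·0.057²).
So c = 2·2000·0.057² = 12.9960.

12.996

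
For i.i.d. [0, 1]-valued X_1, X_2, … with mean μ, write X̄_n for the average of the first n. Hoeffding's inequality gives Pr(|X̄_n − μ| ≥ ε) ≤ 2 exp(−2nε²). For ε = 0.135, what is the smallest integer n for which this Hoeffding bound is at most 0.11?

Require 2·exp(−2nε²) ≤ 0.11, i.e. 2nε² ≥ ln(2/0.11) = 2.900422.
So n ≥ 2.900422 / (2·0.135²) = 79.573.
The smallest integer n is 80.

80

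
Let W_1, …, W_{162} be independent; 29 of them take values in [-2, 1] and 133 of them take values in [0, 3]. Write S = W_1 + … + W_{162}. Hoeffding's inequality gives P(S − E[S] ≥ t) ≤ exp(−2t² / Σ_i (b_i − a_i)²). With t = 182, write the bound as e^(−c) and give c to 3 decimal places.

45.438

Σ(b_i − a_i)² = 29·3² + 133·3² = 1458.
c = 2t² / 1458 = 2·182² / 1458 = 45.4376.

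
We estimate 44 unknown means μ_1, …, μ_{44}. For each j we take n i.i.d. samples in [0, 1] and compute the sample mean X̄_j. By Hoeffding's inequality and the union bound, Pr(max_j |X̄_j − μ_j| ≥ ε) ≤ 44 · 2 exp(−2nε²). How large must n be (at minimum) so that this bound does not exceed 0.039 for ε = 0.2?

Need 2·44·exp(−2nε²) ≤ 0.039, i.e. exp(−2nε²) ≤ 0.039/88.
So 2nε² ≥ ln(88/0.039) = 7.721530.
Hence n ≥ 7.721530/(2·0.2²) = 96.519.
The smallest integer n is 97.

97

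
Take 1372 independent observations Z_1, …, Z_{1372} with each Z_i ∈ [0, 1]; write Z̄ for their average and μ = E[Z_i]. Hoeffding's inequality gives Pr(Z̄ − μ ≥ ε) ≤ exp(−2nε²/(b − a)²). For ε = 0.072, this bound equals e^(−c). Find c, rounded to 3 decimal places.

c = 2nε²/(b − a)² = 2·1372·0.072² / 1² = 14.2249.

14.225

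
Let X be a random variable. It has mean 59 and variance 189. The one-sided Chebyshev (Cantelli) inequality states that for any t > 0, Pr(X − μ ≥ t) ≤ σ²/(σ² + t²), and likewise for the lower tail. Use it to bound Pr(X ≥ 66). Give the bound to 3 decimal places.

0.794

Here σ² = 189 and t = 7, so σ² + t² = 238.
Cantelli's bound: 189/238 = 0.7941.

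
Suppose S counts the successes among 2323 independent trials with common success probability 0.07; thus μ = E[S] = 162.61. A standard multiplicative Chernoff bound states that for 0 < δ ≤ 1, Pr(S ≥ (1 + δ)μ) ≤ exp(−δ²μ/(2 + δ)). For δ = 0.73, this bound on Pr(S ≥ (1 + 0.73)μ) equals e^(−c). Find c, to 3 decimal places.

31.742

c = δ²μ/(2 + δ) = 0.73²·162.61/(2 + 0.73) = 31.7417.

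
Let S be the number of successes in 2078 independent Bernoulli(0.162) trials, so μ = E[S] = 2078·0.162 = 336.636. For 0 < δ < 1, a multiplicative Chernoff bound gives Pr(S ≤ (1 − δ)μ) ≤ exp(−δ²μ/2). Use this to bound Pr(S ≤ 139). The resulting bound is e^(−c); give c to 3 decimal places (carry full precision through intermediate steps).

Write 139 = (1 − δ)μ, so δ = 1 − 139/336.636 = 0.5870911…
Then the exponent is δ²μ/2 = (μ − 139)²/(2μ) = 58.015168.

58.015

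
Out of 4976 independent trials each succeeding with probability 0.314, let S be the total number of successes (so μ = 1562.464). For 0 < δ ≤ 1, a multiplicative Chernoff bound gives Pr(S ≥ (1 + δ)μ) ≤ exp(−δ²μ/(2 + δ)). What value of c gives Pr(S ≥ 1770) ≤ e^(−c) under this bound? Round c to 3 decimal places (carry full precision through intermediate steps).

12.925

Write 1770 = (1 + δ)μ, so δ = 1770/1562.464 − 1 = 0.1328261…
Then the exponent is δ²μ/(2 + δ) = (1770 − μ)² / (μ·(2 + δ)) = 12.924728.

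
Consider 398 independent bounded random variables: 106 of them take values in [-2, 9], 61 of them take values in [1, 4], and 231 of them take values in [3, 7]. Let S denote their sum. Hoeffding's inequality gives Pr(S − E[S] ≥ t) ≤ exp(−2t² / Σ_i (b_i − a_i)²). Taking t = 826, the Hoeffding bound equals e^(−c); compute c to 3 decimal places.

79.934

Σ(b_i − a_i)² = 106·11² + 61·3² + 231·4² = 17071.
c = 2t² / 17071 = 2·826² / 17071 = 79.9339.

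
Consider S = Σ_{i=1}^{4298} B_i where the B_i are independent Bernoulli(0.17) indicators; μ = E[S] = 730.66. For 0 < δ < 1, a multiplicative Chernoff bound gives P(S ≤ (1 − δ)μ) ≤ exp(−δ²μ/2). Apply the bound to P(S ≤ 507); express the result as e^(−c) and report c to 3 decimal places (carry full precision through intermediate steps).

34.232

Write 507 = (1 − δ)μ, so δ = 1 − 507/730.66 = 0.3061068…
Then the exponent is δ²μ/2 = (μ − 507)²/(2μ) = 34.231924.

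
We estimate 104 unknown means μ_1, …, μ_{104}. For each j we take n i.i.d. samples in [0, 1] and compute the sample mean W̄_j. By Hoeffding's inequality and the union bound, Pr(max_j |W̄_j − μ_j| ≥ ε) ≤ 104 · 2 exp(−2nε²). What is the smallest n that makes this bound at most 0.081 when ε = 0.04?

2454

Need 2·104·exp(−2nε²) ≤ 0.081, i.e. exp(−2nε²) ≤ 0.081/208.
So 2nε² ≥ ln(208/0.081) = 7.850844.
Hence n ≥ 7.850844/(2·0.04²) = 2453.389.
The smallest integer n is 2454.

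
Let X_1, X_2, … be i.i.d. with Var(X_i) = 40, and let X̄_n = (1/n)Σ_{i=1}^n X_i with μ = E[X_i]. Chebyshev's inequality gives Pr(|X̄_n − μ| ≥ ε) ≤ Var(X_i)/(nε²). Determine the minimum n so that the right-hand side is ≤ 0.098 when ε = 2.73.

Require 40/(n·2.73²) ≤ 0.098, i.e. n ≥ 40/(0.098·2.73²) = 54.766.
The smallest integer n is 55.

55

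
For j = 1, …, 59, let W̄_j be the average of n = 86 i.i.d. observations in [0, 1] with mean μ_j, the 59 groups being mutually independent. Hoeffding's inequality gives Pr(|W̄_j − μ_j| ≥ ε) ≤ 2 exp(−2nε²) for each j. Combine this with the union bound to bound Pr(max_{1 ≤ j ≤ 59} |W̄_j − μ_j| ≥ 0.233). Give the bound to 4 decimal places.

Per-experiment Hoeffding bound: 2·exp(−2·86·0.233²) = 2·exp(−9.33771) = 0.00017608.
Union bound over 59 events: 59·0.00017608 = 0.01039.

0.0104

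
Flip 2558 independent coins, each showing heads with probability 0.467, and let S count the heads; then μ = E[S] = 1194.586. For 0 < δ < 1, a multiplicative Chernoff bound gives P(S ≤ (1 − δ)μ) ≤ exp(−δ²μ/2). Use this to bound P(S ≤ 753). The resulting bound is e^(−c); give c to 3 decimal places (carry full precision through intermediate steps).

Write 753 = (1 − δ)μ, so δ = 1 − 753/1194.586 = 0.3696561…
Then the exponent is δ²μ/2 = (μ − 753)²/(2μ) = 81.617479.

81.617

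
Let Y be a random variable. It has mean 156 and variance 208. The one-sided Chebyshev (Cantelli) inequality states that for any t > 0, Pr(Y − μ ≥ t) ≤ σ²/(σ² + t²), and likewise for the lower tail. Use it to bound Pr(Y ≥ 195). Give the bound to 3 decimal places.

0.120

Here σ² = 208 and t = 39, so σ² + t² = 1729.
Cantelli's bound: 208/1729 = 0.1203.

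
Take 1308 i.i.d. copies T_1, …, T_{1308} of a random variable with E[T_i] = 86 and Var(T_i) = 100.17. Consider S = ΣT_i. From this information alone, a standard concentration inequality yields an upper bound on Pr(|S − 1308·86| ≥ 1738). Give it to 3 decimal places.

0.043

With mean and variance of each term known, Chebyshev's inequality bounds the deviation of the sum (or sample mean).
Var(S) = n·Var(T_i) = 1308·100.17 = 131022.36.
Chebyshev: Pr(|S − 1308·86| ≥ 1738) ≤ Var(S)/1738² = 131022.36/3020644 = 0.0434.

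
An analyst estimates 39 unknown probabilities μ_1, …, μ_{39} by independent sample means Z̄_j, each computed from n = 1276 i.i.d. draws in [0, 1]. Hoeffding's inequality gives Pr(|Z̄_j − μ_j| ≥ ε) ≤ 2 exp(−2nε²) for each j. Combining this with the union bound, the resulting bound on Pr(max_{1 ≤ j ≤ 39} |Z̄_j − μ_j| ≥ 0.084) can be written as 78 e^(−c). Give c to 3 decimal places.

Union bound over the 39 events: Pr(max_{1 ≤ j ≤ 39} |Z̄_j − μ_j| ≥ 0.084) ≤ 39·2·exp(−2nε²) = 78 exp(−2·1276·0.084²).
So c = 2·1276·0.084² = 18.0069.

18.007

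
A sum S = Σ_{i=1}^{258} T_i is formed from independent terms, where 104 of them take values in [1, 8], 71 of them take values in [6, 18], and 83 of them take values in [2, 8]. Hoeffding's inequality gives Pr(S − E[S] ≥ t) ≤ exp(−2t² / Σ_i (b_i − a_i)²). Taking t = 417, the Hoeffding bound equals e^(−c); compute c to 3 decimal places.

Σ(b_i − a_i)² = 104·7² + 71·12² + 83·6² = 18308.
c = 2t² / 18308 = 2·417² / 18308 = 18.9960.

18.996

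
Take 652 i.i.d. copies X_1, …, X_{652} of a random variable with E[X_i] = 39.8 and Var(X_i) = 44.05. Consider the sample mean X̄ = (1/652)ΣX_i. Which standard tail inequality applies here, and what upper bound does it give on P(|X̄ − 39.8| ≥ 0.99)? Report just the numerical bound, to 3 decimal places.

With mean and variance of each term known, Chebyshev's inequality bounds the deviation of the sum (or sample mean).
Var(X̄) = Var(X_i)/n = 44.05/652 = 0.067561.
Chebyshev: P(|X̄ − 39.8| ≥ 0.99) ≤ Var(X̄)/(0.99)² = 44.05/(652·0.99²) = 0.0689.

0.069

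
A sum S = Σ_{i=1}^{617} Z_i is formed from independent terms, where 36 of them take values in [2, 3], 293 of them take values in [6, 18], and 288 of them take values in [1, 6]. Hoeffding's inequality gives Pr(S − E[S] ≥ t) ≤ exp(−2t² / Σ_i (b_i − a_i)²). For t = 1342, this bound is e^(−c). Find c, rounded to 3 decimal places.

72.872

Σ(b_i − a_i)² = 36·1² + 293·12² + 288·5² = 49428.
c = 2t² / 49428 = 2·1342² / 49428 = 72.8722.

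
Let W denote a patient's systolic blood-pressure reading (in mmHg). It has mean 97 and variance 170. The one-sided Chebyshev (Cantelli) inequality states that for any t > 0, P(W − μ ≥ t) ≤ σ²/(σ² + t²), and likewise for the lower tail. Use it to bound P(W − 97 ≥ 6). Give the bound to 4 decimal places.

0.8252

Here σ² = 170 and t = 6, so σ² + t² = 206.
Cantelli's bound: 170/206 = 0.8252.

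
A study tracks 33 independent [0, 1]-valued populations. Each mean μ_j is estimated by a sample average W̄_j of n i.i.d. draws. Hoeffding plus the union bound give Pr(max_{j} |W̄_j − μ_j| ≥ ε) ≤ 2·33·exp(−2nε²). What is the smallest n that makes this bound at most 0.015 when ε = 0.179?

Need 2·33·exp(−2nε²) ≤ 0.015, i.e. exp(−2nε²) ≤ 0.015/66.
So 2nε² ≥ ln(66/0.015) = 8.389360.
Hence n ≥ 8.389360/(2·0.179²) = 130.916.
The smallest integer n is 131.

131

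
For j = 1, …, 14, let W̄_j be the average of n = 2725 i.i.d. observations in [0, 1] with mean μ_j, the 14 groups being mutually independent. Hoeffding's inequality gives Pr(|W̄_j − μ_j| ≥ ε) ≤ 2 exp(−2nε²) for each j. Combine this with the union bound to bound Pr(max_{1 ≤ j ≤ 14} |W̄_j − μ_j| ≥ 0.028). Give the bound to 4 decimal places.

0.3904

Per-experiment Hoeffding bound: 2·exp(−2·2725·0.028²) = 2·exp(−4.27280) = 0.027885.
Union bound over 14 events: 14·0.027885 = 0.39040.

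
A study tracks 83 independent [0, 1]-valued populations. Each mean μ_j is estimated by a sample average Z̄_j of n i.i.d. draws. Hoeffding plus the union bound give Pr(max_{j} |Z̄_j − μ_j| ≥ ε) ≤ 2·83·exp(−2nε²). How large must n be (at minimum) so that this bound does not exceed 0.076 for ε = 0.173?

129

Need 2·83·exp(−2nε²) ≤ 0.076, i.e. exp(−2nε²) ≤ 0.076/166.
So 2nε² ≥ ln(166/0.076) = 7.689010.
Hence n ≥ 7.689010/(2·0.173²) = 128.454.
The smallest integer n is 129.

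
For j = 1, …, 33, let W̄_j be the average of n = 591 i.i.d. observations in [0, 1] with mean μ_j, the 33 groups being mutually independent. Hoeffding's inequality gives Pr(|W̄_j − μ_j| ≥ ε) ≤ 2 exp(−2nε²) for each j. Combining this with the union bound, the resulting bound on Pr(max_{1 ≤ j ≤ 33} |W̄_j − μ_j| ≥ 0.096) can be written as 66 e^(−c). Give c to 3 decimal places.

Union bound over the 33 events: Pr(max_{1 ≤ j ≤ 33} |W̄_j − μ_j| ≥ 0.096) ≤ 33·2·exp(−2nε²) = 66 exp(−2·591·0.096²).
So c = 2·591·0.096² = 10.8933.

10.893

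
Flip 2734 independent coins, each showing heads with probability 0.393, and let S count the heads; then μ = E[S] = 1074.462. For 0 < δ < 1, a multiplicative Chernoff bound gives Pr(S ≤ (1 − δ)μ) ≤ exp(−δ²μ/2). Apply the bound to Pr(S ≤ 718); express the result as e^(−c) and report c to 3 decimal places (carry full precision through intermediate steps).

Write 718 = (1 − δ)μ, so δ = 1 − 718/1074.462 = 0.3317586…
Then the exponent is δ²μ/2 = (μ − 718)²/(2μ) = 59.129666.

59.130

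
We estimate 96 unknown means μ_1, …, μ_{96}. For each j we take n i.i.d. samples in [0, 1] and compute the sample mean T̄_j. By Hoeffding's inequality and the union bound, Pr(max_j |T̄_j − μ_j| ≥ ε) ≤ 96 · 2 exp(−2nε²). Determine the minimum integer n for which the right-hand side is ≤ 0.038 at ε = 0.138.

Need 2·96·exp(−2nε²) ≤ 0.038, i.e. exp(−2nε²) ≤ 0.038/192.
So 2nε² ≥ ln(192/0.038) = 8.527664.
Hence n ≥ 8.527664/(2·0.138²) = 223.894.
The smallest integer n is 224.

224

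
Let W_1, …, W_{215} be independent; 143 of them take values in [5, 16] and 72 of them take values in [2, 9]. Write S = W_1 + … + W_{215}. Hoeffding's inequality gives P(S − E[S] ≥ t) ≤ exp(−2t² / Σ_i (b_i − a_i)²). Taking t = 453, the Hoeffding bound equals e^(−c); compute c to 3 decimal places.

Σ(b_i − a_i)² = 143·11² + 72·7² = 20831.
c = 2t² / 20831 = 2·453² / 20831 = 19.7023.

19.702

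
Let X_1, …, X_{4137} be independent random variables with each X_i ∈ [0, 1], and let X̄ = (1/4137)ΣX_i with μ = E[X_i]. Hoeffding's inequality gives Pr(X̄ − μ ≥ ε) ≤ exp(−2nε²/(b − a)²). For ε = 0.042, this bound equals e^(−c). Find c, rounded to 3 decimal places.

14.595

c = 2nε²/(b − a)² = 2·4137·0.042² / 1² = 14.5953.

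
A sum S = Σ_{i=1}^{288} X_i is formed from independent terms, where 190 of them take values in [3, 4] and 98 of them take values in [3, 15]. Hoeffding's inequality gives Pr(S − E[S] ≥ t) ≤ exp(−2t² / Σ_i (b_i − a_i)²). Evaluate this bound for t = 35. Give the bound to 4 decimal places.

0.8426

Σ(b_i − a_i)² = 190·1² + 98·12² = 14302.
Exponent = 2·35² / 14302 = 0.17130.
Bound = exp(−0.17130) = 0.84256.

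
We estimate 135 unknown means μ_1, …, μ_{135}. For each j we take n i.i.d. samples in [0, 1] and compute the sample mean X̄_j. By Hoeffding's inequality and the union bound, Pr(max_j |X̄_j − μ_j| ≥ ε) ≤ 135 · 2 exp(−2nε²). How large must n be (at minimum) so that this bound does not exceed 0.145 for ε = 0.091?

455

Need 2·135·exp(−2nε²) ≤ 0.145, i.e. exp(−2nε²) ≤ 0.145/270.
So 2nε² ≥ ln(270/0.145) = 7.529443.
Hence n ≥ 7.529443/(2·0.091²) = 454.622.
The smallest integer n is 455.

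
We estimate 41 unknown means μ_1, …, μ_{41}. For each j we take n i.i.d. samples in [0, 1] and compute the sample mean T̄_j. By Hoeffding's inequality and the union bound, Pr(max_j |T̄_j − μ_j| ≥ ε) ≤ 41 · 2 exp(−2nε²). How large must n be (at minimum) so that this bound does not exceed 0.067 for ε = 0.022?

7345

Need 2·41·exp(−2nε²) ≤ 0.067, i.e. exp(−2nε²) ≤ 0.067/82.
So 2nε² ≥ ln(82/0.067) = 7.109782.
Hence n ≥ 7.109782/(2·0.022²) = 7344.816.
The smallest integer n is 7345.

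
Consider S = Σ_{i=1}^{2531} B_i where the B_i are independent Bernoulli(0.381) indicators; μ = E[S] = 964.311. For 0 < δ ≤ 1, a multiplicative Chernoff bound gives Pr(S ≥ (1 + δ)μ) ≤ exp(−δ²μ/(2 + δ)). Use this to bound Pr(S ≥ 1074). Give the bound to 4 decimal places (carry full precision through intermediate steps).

0.0027

Write 1074 = (1 + δ)μ, so δ = 1074/964.311 − 1 = 0.1137486…
Then the exponent is δ²μ/(2 + δ) = (1074 − μ)² / (μ·(2 + δ)) = 5.902768.
Bound = exp(−5.902768) = 0.00273.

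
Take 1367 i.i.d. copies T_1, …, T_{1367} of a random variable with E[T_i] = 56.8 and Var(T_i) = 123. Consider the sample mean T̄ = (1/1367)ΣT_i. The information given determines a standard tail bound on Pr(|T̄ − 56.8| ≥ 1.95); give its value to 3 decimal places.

0.024

With mean and variance of each term known, Chebyshev's inequality bounds the deviation of the sum (or sample mean).
Var(T̄) = Var(T_i)/n = 123/1367 = 0.089978.
Chebyshev: Pr(|T̄ − 56.8| ≥ 1.95) ≤ Var(T̄)/(1.95)² = 123/(1367·1.95²) = 0.0237.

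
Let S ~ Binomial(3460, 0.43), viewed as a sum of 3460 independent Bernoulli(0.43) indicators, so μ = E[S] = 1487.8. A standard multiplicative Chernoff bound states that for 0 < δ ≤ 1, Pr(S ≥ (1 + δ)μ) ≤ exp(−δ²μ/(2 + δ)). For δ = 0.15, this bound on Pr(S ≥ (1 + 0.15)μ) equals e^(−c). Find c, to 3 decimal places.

c = δ²μ/(2 + δ) = 0.15²·1487.8/(2 + 0.15) = 15.5700.

15.570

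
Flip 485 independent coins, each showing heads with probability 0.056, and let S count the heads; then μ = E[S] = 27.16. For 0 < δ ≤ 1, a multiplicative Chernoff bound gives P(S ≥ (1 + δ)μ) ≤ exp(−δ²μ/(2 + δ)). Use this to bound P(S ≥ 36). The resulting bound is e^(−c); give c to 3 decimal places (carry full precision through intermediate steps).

1.237

Write 36 = (1 + δ)μ, so δ = 36/27.16 − 1 = 0.3254786…
Then the exponent is δ²μ/(2 + δ) = (36 − μ)² / (μ·(2 + δ)) = 1.237264.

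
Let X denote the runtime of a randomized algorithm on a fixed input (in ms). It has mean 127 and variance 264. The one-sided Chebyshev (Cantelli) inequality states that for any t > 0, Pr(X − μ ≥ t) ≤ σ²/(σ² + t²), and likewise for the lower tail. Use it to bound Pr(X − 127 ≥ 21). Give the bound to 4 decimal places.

Here σ² = 264 and t = 21, so σ² + t² = 705.
Cantelli's bound: 264/705 = 0.3745.

0.3745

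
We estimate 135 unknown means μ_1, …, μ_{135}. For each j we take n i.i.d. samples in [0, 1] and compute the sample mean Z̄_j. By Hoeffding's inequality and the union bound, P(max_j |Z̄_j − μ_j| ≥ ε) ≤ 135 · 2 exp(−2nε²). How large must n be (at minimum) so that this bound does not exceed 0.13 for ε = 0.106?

Need 2·135·exp(−2nε²) ≤ 0.13, i.e. exp(−2nε²) ≤ 0.13/270.
So 2nε² ≥ ln(270/0.13) = 7.638643.
Hence n ≥ 7.638643/(2·0.106²) = 339.918.
The smallest integer n is 340.

340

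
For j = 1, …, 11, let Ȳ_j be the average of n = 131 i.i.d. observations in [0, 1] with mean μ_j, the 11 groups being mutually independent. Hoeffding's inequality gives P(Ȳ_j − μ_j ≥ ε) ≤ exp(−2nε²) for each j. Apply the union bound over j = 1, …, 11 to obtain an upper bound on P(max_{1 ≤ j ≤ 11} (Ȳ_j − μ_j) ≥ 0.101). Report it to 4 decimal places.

Per-experiment Hoeffding bound: exp(−2·131·0.101²) = exp(−2.67266) = 0.069068.
Union bound over 11 events: 11·0.069068 = 0.75975.

0.7597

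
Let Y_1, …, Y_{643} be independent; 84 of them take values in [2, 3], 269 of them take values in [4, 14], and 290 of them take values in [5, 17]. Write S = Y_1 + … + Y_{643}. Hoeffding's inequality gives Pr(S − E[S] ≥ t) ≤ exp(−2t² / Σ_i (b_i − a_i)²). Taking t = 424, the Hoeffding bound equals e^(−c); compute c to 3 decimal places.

5.230

Σ(b_i − a_i)² = 84·1² + 269·10² + 290·12² = 68744.
c = 2t² / 68744 = 2·424² / 68744 = 5.2303.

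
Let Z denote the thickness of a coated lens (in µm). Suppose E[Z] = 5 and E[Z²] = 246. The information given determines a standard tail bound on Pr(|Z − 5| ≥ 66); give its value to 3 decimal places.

0.051

The first two moments determine the variance, so Chebyshev's inequality is the sharpest standard bound available.
Var(Z) = E[Z²] − (E[Z])² = 246 − 25 = 221.
Chebyshev's inequality: Pr(|Z − μ| ≥ t) ≤ Var(Z)/t² = 221/4356 = 0.0507.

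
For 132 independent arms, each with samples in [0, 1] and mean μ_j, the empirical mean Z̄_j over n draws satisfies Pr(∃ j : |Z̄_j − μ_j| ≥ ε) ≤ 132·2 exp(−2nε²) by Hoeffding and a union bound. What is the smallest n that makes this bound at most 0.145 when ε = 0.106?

335

Need 2·132·exp(−2nε²) ≤ 0.145, i.e. exp(−2nε²) ≤ 0.145/264.
So 2nε² ≥ ln(264/0.145) = 7.506971.
Hence n ≥ 7.506971/(2·0.106²) = 334.059.
The smallest integer n is 335.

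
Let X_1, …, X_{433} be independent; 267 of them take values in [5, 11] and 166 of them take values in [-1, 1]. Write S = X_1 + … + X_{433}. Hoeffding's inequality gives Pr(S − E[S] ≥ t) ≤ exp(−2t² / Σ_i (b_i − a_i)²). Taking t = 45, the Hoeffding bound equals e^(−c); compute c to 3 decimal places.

0.394

Σ(b_i − a_i)² = 267·6² + 166·2² = 10276.
c = 2t² / 10276 = 2·45² / 10276 = 0.3941.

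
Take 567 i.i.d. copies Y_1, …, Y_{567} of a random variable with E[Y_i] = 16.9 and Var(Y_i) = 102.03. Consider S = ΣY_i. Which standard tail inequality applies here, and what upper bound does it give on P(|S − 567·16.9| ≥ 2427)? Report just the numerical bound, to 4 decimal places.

With mean and variance of each term known, Chebyshev's inequality bounds the deviation of the sum (or sample mean).
Var(S) = n·Var(Y_i) = 567·102.03 = 57851.01.
Chebyshev: P(|S − 567·16.9| ≥ 2427) ≤ Var(S)/2427² = 57851.01/5890329 = 0.0098.

0.0098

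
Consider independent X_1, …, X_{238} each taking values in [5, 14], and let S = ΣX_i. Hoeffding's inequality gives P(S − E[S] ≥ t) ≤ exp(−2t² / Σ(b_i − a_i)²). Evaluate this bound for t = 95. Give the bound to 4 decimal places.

0.3921

Σ(b_i − a_i)² = 238·(9)² = 19278.
Exponent = 2·95²/19278 = 0.9363.
Bound = exp(−0.9363) = 0.39208.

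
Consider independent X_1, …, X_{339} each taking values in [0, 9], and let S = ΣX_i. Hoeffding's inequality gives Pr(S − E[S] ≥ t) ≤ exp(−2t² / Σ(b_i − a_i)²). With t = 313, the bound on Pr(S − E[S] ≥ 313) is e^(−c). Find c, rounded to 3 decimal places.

Σ(b_i − a_i)² = 339·(9)² = 27459.
c = 2t²/27459 = 2·313²/27459 = 7.1357.

7.136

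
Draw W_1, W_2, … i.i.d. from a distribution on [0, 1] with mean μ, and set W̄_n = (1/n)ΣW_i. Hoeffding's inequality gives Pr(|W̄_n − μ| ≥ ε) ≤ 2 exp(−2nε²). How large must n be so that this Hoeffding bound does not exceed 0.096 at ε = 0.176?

Require 2·exp(−2nε²) ≤ 0.096, i.e. 2nε² ≥ ln(2/0.096) = 3.036554.
So n ≥ 3.036554 / (2·0.176²) = 49.015.
The smallest integer n is 50.

50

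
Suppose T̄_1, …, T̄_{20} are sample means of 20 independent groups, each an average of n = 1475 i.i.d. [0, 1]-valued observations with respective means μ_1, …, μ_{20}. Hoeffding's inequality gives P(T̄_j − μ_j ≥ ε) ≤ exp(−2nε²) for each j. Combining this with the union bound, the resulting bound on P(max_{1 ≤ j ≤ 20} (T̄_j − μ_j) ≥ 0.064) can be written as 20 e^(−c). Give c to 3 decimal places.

12.083

Union bound over the 20 events: P(max_{1 ≤ j ≤ 20} (T̄_j − μ_j) ≥ 0.064) ≤ 20·exp(−2nε²) = 20 exp(−2·1475·0.064²).
So c = 2·1475·0.064² = 12.0832.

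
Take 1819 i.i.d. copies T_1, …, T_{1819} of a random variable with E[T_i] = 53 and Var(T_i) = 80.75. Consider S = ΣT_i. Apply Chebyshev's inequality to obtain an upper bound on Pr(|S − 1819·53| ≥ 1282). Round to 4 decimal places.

Var(S) = n·Var(T_i) = 1819·80.75 = 146884.25.
Chebyshev: Pr(|S − 1819·53| ≥ 1282) ≤ Var(S)/1282² = 146884.25/1643524 = 0.0894.

0.0894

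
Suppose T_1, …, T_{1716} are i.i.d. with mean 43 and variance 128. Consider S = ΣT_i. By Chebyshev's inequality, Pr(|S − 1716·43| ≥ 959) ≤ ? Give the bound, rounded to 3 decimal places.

0.239

Var(S) = n·Var(T_i) = 1716·128 = 219648.
Chebyshev: Pr(|S − 1716·43| ≥ 959) ≤ Var(S)/959² = 219648/919681 = 0.2388.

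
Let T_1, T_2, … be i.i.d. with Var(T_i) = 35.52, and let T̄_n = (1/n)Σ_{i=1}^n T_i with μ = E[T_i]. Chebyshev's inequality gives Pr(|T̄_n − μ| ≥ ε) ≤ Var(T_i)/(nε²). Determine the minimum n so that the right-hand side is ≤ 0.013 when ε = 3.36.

Require 35.52/(n·3.36²) ≤ 0.013, i.e. n ≥ 35.52/(0.013·3.36²) = 242.020.
The smallest integer n is 243.

243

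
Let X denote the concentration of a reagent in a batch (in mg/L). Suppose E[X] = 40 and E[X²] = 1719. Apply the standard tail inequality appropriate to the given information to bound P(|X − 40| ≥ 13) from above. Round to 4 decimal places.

The first two moments determine the variance, so Chebyshev's inequality is the sharpest standard bound available.
Var(X) = E[X²] − (E[X])² = 1719 − 1600 = 119.
Chebyshev's inequality: P(|X − μ| ≥ t) ≤ Var(X)/t² = 119/169 = 0.7041.

0.7041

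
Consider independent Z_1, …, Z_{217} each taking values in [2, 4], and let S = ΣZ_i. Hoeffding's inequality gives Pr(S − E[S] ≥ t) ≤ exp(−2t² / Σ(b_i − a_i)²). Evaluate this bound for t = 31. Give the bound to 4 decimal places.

0.1092

Σ(b_i − a_i)² = 217·(2)² = 868.
Exponent = 2·31²/868 = 2.2143.
Bound = exp(−2.2143) = 0.10923.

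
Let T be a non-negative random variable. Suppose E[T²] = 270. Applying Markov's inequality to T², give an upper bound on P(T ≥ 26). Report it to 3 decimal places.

Since T ≥ 0, the event {T ≥ 26} is the same as {T² ≥ 676}.
Markov's inequality applied to T² gives P(T² ≥ 676) ≤ E[T²]/676 = 270/676 = 0.3994.

0.399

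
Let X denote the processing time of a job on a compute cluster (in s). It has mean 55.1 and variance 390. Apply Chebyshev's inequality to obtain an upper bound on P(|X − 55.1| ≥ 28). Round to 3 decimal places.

Chebyshev: P(|X − μ| ≥ t) ≤ Var(X)/t².
Bound = 390 / 784 = 0.4974.

0.497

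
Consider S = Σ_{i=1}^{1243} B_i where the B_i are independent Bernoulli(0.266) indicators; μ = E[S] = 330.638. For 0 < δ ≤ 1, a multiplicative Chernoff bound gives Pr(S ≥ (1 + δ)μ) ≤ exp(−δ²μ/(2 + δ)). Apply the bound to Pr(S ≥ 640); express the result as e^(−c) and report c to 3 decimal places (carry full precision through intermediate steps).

Write 640 = (1 + δ)μ, so δ = 640/330.638 − 1 = 0.9356517…
Then the exponent is δ²μ/(2 + δ) = (640 − μ)² / (μ·(2 + δ)) = 98.599938.

98.600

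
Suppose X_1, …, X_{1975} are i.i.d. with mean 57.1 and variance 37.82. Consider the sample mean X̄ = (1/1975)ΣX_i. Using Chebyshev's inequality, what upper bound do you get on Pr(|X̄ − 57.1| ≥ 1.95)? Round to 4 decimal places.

0.0050

Var(X̄) = Var(X_i)/n = 37.82/1975 = 0.019149.
Chebyshev: Pr(|X̄ − 57.1| ≥ 1.95) ≤ Var(X̄)/(1.95)² = 37.82/(1975·1.95²) = 0.0050.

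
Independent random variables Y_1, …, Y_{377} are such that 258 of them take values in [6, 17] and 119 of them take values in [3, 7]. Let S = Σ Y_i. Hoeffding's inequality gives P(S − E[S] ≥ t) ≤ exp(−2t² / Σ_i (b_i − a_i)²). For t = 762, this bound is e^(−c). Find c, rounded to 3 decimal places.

35.061

Σ(b_i − a_i)² = 258·11² + 119·4² = 33122.
c = 2t² / 33122 = 2·762² / 33122 = 35.0609.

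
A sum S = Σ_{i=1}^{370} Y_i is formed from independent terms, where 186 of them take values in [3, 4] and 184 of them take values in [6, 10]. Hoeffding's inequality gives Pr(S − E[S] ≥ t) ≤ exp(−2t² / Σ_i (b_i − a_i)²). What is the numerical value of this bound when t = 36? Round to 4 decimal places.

Σ(b_i − a_i)² = 186·1² + 184·4² = 3130.
Exponent = 2·36² / 3130 = 0.82812.
Bound = exp(−0.82812) = 0.43687.

0.4369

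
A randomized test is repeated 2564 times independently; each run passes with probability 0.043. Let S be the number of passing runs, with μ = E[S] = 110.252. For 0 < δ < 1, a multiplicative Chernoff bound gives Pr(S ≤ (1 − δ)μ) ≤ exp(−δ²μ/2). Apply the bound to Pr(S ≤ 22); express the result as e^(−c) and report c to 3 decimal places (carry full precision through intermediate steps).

35.321

Write 22 = (1 − δ)μ, so δ = 1 − 22/110.252 = 0.8004571…
Then the exponent is δ²μ/2 = (μ − 22)²/(2μ) = 35.320972.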